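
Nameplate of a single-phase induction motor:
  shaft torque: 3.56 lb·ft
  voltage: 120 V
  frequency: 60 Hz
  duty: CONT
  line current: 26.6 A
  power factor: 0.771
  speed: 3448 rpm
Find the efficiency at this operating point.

τ = 3.56 lb·ft × 1.356 = 4.827 N·m
ω = 2π × 3448/60 = 361.1 rad/s; P_out = τω = 4.827 × 361.1 = 1743 W
P_in = V·I·cosφ = 120 × 26.6 × 0.771 = 2461 W
η = P_out / P_in = 1743 / 2461 = 0.708 = 70.8%

70.8 %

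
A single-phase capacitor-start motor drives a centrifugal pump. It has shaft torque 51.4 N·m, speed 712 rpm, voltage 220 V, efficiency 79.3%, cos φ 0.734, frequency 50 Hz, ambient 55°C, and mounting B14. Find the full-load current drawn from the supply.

29.9 A

ω = 2π×712/60 = 74.56 rad/s; P_out = τω = 51.4 × 74.56 = 3832 W
P_in = P_out / η = 3832 / 0.793 = 4832 W
I = P_in / (V·cosφ) = 4832 / (220 × 0.734) = 29.9 A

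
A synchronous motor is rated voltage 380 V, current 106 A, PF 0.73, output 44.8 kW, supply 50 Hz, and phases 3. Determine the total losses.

P_in = √3·V·I·cosφ = 1.732×380×106×0.73 = 50928 W
P_out = 44800 W
Losses = P_in − P_out = 50928 − 44800 = 6128 W

6.13 kW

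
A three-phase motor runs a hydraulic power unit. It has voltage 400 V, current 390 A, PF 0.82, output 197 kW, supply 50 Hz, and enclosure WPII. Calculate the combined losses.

24600 W

P_in = √3·V·I·cosφ = 1.732×400×390×0.82 = 221557 W
P_out = 197000 W
Losses = P_in − P_out = 221557 − 197000 = 24557 W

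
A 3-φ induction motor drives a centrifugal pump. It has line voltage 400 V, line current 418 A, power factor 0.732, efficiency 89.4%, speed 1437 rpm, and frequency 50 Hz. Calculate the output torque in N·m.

P_in = √3·V·I·cosφ = 1.732 × 400 × 418 × 0.732 = 211980 W
P_out = η·P_in = 0.894 × 211980 = 189510 W
n = 1437 rpm
ω = 2π×1437/60 = 150.5 rad/s
τ = P_out/ω = 189510/150.5 = 1260 N·m

1260 N·m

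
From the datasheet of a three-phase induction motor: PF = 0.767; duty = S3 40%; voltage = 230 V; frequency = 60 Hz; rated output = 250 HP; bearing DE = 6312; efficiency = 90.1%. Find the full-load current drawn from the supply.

P_out = 250 × 746 = 186500 W
P_in = P_out / η = 186500 / 0.901 = 206992 W
I_L = P_in / (√3·V_L·cosφ) = 206992 / (1.732 × 230 × 0.767) = 677 A

677 A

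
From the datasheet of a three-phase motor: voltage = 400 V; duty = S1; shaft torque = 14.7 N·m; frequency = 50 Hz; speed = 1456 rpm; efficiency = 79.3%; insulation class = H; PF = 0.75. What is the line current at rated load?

ω = 2π×1456/60 = 152.5 rad/s; P_out = τω = 14.7 × 152.5 = 2242 W
P_in = P_out / η = 2242 / 0.793 = 2827 W
I_L = P_in / (√3·V_L·cosφ) = 2827 / (1.732 × 400 × 0.75) = 5.44 A

5.44 A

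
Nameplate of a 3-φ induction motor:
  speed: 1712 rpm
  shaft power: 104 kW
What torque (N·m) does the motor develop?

ω = 2π × 1712/60 = 179.3 rad/s
τ = P/ω = 104000/179.3 = 580 N·m

580 N·m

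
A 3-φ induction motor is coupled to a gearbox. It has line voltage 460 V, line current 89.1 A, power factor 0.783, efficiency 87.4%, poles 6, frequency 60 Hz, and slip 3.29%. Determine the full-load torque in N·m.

P_in = √3·V·I·cosφ = 1.732 × 460 × 89.1 × 0.783 = 55583 W
P_out = η·P_in = 0.874 × 55583 = 48580 W
n_s = 120×60/6 = 1200 rpm; n = 1200×(1−0.0329) = 1161 rpm
ω = 2π×1161/60 = 121.6 rad/s
τ = P_out/ω = 48580/121.6 = 400 N·m

400 N·m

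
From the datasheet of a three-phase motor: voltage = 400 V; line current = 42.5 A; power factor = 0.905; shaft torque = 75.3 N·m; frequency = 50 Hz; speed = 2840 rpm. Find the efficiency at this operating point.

ω = 2π × 2840/60 = 297.4 rad/s; P_out = τω = 75.3 × 297.4 = 22394 W
P_in = √3·V_L·I_L·cosφ = 1.732 × 400 × 42.5 × 0.905 = 26647 W
η = P_out / P_in = 22394 / 26647 = 0.840 = 84.0%

84.0 %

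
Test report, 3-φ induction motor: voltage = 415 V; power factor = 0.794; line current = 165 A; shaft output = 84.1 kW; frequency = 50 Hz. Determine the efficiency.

P_out = 84.1 kW = 84100 W
P_in = √3·V_L·I_L·cosφ = 1.732 × 415 × 165 × 0.794 = 94167 W
η = P_out / P_in = 84100 / 94167 = 0.893 = 89.3%

89.3 %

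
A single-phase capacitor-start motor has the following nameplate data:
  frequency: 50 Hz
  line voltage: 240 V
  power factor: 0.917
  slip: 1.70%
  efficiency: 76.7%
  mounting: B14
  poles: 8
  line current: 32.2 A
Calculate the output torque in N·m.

70.4 N·m

P_in = V·I·cosφ = 240 × 32.2 × 0.917 = 7087 W
P_out = η·P_in = 0.767 × 7087 = 5436 W
n_s = 120×50/8 = 750 rpm; n = 750×(1−0.017) = 737 rpm
ω = 2π×737/60 = 77.18 rad/s
τ = P_out/ω = 5436/77.18 = 70.4 N·m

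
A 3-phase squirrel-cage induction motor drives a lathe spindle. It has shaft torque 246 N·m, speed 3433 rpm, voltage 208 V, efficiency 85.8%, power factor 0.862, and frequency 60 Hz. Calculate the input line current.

332 A

ω = 2π×3433/60 = 359.5 rad/s; P_out = τω = 246 × 359.5 = 88437 W
P_in = P_out / η = 88437 / 0.858 = 103073 W
I_L = P_in / (√3·V_L·cosφ) = 103073 / (1.732 × 208 × 0.862) = 332 A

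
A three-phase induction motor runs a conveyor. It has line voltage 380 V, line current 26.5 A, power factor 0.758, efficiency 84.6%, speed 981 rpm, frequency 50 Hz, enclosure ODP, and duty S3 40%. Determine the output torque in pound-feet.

P_in = √3·V·I·cosφ = 1.732 × 380 × 26.5 × 0.758 = 13220 W
P_out = η·P_in = 0.846 × 13220 = 11184 W
n = 981 rpm
ω = 2π×981/60 = 102.7 rad/s
τ = P_out/ω = 11184/102.7 = 108.9 N·m
In lb·ft: 108.9/1.356 = 80.3 lb·ft

80.3 lb·ft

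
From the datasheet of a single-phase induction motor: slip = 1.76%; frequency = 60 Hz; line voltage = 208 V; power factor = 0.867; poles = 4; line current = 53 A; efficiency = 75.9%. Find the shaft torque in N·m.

39.2 N·m

P_in = V·I·cosφ = 208 × 53 × 0.867 = 9558 W
P_out = η·P_in = 0.759 × 9558 = 7255 W
n_s = 120×60/4 = 1800 rpm; n = 1800×(1−0.0176) = 1768 rpm
ω = 2π×1768/60 = 185.1 rad/s
τ = P_out/ω = 7255/185.1 = 39.2 N·m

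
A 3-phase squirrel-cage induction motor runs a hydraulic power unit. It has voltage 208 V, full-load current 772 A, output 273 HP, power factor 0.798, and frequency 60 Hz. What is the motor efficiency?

P_out = 273 × 746 = 203658 W
P_in = √3·V_L·I_L·cosφ = 1.732 × 208 × 772 × 0.798 = 221938 W
η = P_out / P_in = 203658 / 221938 = 0.918 = 91.8%

91.8 %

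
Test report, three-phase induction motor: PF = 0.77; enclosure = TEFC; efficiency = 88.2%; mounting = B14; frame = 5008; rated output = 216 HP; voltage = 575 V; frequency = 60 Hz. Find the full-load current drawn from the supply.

238 A

P_out = 216 × 746 = 161136 W
P_in = P_out / η = 161136 / 0.882 = 182694 W
I_L = P_in / (√3·V_L·cosφ) = 182694 / (1.732 × 575 × 0.77) = 238 A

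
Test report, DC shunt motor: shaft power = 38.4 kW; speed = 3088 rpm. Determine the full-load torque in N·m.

119 N·m

ω = 2π × 3088/60 = 323.4 rad/s
τ = P/ω = 38400/323.4 = 119 N·m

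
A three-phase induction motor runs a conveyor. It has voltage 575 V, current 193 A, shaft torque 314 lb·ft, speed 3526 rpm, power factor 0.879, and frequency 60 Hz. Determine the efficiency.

τ = 314 lb·ft × 1.356 = 425.8 N·m
ω = 2π × 3526/60 = 369.2 rad/s; P_out = τω = 425.8 × 369.2 = 157205 W
P_in = √3·V_L·I_L·cosφ = 1.732 × 575 × 193 × 0.879 = 168951 W
η = P_out / P_in = 157205 / 168951 = 0.930 = 93.0%

93.0 %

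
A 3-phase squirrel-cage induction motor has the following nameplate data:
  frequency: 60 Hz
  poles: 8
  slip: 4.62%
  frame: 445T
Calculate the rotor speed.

n_s = 120f/p = 120×60/8 = 900 rpm
n = n_s(1 − s) = 900 × (1 − 0.0462) = 858 rpm

858 rpm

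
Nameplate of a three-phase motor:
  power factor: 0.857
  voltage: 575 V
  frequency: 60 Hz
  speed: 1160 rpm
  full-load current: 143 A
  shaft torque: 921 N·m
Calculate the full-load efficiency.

ω = 2π × 1160/60 = 121.5 rad/s; P_out = τω = 921 × 121.5 = 111902 W
P_in = √3·V_L·I_L·cosφ = 1.732 × 575 × 143 × 0.857 = 122049 W
η = P_out / P_in = 111902 / 122049 = 0.917 = 91.7%

91.7 %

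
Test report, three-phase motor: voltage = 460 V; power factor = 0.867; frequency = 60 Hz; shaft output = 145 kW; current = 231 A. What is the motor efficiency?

90.9 %

P_out = 145 kW = 145000 W
P_in = √3·V_L·I_L·cosφ = 1.732 × 460 × 231 × 0.867 = 159565 W
η = P_out / P_in = 145000 / 159565 = 0.909 = 90.9%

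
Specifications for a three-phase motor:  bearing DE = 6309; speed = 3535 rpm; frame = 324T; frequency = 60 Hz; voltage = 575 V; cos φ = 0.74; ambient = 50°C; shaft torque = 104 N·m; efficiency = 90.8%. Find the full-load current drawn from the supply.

ω = 2π×3535/60 = 370.2 rad/s; P_out = τω = 104 × 370.2 = 38501 W
P_in = P_out / η = 38501 / 0.908 = 42402 W
I_L = P_in / (√3·V_L·cosφ) = 42402 / (1.732 × 575 × 0.74) = 57.5 A

57.5 A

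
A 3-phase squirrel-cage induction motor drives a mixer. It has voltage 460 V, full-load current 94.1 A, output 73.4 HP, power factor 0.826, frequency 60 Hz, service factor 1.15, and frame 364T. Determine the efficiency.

P_out = 73.4 × 746 = 54756 W
P_in = √3·V_L·I_L·cosφ = 1.732 × 460 × 94.1 × 0.826 = 61926 W
η = P_out / P_in = 54756 / 61926 = 0.884 = 88.4%

88.4 %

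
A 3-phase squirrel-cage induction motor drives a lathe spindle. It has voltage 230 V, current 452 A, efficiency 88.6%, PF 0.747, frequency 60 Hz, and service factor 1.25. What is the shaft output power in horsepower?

160 HP

P_in = √3·V·I·cosφ = 1.732 × 230 × 452 × 0.747 = 134504 W
P_out = η·P_in = 0.886 × 134504 = 119171 W
= 119171/746 = 160 HP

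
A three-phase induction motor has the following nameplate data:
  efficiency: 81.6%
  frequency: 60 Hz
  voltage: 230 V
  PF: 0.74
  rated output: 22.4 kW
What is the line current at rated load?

P_out = 22.4 kW = 22400 W
P_in = P_out / η = 22400 / 0.816 = 27451 W
I_L = P_in / (√3·V_L·cosφ) = 27451 / (1.732 × 230 × 0.74) = 93.1 A

93.1 A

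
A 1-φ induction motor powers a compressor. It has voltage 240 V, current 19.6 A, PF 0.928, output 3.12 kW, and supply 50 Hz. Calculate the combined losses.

P_in = V·I·cosφ = 240×19.6×0.928 = 4365 W
P_out = 3120 W
Losses = P_in − P_out = 4365 − 3120 = 1245 W

1.25 kW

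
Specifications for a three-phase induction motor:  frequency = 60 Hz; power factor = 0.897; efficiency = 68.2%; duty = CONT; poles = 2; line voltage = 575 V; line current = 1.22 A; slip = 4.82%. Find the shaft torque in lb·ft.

1.53 lb·ft

P_in = √3·V·I·cosφ = 1.732 × 575 × 1.22 × 0.897 = 1090 W
P_out = η·P_in = 0.682 × 1090 = 743 W
n_s = 120×60/2 = 3600 rpm; n = 3600×(1−0.0482) = 3426 rpm
ω = 2π×3426/60 = 358.8 rad/s
τ = P_out/ω = 743/358.8 = 2.071 N·m
In lb·ft: 2.071/1.356 = 1.53 lb·ft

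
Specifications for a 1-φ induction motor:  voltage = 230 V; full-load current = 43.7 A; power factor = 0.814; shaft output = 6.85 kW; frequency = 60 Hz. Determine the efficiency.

83.7 %

P_out = 6.85 kW = 6850 W
P_in = V·I·cosφ = 230 × 43.7 × 0.814 = 8182 W
η = P_out / P_in = 6850 / 8182 = 0.837 = 83.7%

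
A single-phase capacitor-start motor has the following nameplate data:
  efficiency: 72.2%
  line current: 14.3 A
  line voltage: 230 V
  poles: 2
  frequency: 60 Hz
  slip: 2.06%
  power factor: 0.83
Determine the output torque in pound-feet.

3.94 lb·ft

P_in = V·I·cosφ = 230 × 14.3 × 0.83 = 2730 W
P_out = η·P_in = 0.722 × 2730 = 1971 W
n_s = 120×60/2 = 3600 rpm; n = 3600×(1−0.0206) = 3526 rpm
ω = 2π×3526/60 = 369.2 rad/s
τ = P_out/ω = 1971/369.2 = 5.339 N·m
In lb·ft: 5.339/1.356 = 3.94 lb·ft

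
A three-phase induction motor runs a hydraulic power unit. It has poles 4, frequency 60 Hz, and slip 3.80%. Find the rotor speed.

n_s = 120f/p = 120×60/4 = 1800 rpm
n = n_s(1 − s) = 1800 × (1 − 0.038) = 1732 rpm

1732 rpm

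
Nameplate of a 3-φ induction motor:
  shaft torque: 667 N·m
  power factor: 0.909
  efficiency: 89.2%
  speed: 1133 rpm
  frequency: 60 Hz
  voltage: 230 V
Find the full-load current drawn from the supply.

ω = 2π×1133/60 = 118.6 rad/s; P_out = τω = 667 × 118.6 = 79106 W
P_in = P_out / η = 79106 / 0.892 = 88684 W
I_L = P_in / (√3·V_L·cosφ) = 88684 / (1.732 × 230 × 0.909) = 245 A

245 A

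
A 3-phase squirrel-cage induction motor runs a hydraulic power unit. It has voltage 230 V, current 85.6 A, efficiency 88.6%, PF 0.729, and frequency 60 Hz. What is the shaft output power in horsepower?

29.5 HP

P_in = √3·V·I·cosφ = 1.732 × 230 × 85.6 × 0.729 = 24859 W
P_out = η·P_in = 0.886 × 24859 = 22025 W
= 22025/746 = 29.5 HP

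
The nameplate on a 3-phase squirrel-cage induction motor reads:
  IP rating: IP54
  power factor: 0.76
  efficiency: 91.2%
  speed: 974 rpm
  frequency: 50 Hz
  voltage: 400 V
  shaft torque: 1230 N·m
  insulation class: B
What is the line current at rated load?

261 A

ω = 2π×974/60 = 102 rad/s; P_out = τω = 1230 × 102 = 125460 W
P_in = P_out / η = 125460 / 0.912 = 137566 W
I_L = P_in / (√3·V_L·cosφ) = 137566 / (1.732 × 400 × 0.76) = 261 A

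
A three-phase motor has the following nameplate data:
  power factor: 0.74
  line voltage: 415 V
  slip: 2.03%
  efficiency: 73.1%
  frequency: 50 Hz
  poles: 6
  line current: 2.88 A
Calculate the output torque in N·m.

P_in = √3·V·I·cosφ = 1.732 × 415 × 2.88 × 0.74 = 1532 W
P_out = η·P_in = 0.731 × 1532 = 1120 W
n_s = 120×50/6 = 1000 rpm; n = 1000×(1−0.0203) = 980 rpm
ω = 2π×980/60 = 102.6 rad/s
τ = P_out/ω = 1120/102.6 = 10.9 N·m

10.9 N·m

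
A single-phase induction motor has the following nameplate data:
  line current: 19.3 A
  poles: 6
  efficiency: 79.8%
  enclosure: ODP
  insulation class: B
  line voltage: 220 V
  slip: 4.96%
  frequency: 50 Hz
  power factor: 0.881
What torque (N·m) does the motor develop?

P_in = V·I·cosφ = 220 × 19.3 × 0.881 = 3741 W
P_out = η·P_in = 0.798 × 3741 = 2985 W
n_s = 120×50/6 = 1000 rpm; n = 1000×(1−0.0496) = 950 rpm
ω = 2π×950/60 = 99.48 rad/s
τ = P_out/ω = 2985/99.48 = 30 N·m

30 N·m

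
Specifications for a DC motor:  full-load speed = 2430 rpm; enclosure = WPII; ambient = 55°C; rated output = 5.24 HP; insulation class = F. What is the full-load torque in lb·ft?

P_out = 5.24 × 746 = 3909 W
ω = 2π × 2430/60 = 254.5 rad/s
τ = P_out/ω = 3909/254.5 = 15.36 N·m
In lb·ft: 15.36/1.356 = 11.3 lb·ft

11.3 lb·ft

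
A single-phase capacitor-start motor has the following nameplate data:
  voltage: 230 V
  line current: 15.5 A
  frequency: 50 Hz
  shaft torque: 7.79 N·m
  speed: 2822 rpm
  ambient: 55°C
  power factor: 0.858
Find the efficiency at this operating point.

75.3 %

ω = 2π × 2822/60 = 295.5 rad/s; P_out = τω = 7.79 × 295.5 = 2302 W
P_in = V·I·cosφ = 230 × 15.5 × 0.858 = 3059 W
η = P_out / P_in = 2302 / 3059 = 0.753 = 75.3%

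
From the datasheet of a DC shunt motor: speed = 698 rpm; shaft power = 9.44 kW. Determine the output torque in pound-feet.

95.3 lb·ft

ω = 2π × 698/60 = 73.09 rad/s
τ = P/ω = 9440/73.09 = 129.2 N·m
In lb·ft: 129.2/1.356 = 95.3 lb·ft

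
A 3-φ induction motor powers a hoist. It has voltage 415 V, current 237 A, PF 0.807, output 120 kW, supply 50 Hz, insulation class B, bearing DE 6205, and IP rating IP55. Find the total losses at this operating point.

17500 W

P_in = √3·V·I·cosφ = 1.732×415×237×0.807 = 137473 W
P_out = 120000 W
Losses = P_in − P_out = 137473 − 120000 = 17473 W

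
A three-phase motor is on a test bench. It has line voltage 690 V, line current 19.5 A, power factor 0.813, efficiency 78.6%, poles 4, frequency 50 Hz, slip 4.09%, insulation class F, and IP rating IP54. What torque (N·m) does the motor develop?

P_in = √3·V·I·cosφ = 1.732 × 690 × 19.5 × 0.813 = 18946 W
P_out = η·P_in = 0.786 × 18946 = 14892 W
n_s = 120×50/4 = 1500 rpm; n = 1500×(1−0.0409) = 1439 rpm
ω = 2π×1439/60 = 150.7 rad/s
τ = P_out/ω = 14892/150.7 = 98.8 N·m

98.8 N·m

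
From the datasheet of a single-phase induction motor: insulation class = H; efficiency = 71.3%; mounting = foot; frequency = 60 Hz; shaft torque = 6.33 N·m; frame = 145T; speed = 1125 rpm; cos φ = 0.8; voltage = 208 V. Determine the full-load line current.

ω = 2π×1125/60 = 117.8 rad/s; P_out = τω = 6.33 × 117.8 = 746 W
P_in = P_out / η = 746 / 0.713 = 1046 W
I = P_in / (V·cosφ) = 1046 / (208 × 0.8) = 6.29 A

6.29 A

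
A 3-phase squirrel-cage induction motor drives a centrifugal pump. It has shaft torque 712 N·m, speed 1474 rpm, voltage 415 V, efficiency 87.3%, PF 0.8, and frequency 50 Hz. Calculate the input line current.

219 A

ω = 2π×1474/60 = 154.4 rad/s; P_out = τω = 712 × 154.4 = 109933 W
P_in = P_out / η = 109933 / 0.873 = 125926 W
I_L = P_in / (√3·V_L·cosφ) = 125926 / (1.732 × 415 × 0.8) = 219 A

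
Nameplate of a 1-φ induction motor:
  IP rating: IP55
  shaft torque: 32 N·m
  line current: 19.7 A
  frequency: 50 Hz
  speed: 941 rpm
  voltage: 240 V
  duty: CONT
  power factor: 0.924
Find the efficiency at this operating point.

ω = 2π × 941/60 = 98.54 rad/s; P_out = τω = 32 × 98.54 = 3153 W
P_in = V·I·cosφ = 240 × 19.7 × 0.924 = 4369 W
η = P_out / P_in = 3153 / 4369 = 0.722 = 72.2%

72.2 %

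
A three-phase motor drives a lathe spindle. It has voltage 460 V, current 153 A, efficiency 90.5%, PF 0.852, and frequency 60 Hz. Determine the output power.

P_in = √3·V·I·cosφ = 1.732 × 460 × 153 × 0.852 = 103857 W
P_out = η·P_in = 0.905 × 103857 = 93991 W

94 kW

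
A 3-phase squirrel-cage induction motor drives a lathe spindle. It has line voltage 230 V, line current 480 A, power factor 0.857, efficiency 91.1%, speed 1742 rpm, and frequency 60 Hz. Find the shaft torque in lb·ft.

P_in = √3·V·I·cosφ = 1.732 × 230 × 480 × 0.857 = 163869 W
P_out = η·P_in = 0.911 × 163869 = 149285 W
n = 1742 rpm
ω = 2π×1742/60 = 182.4 rad/s
τ = P_out/ω = 149285/182.4 = 818.4 N·m
In lb·ft: 818.4/1.356 = 604 lb·ft

604 lb·ft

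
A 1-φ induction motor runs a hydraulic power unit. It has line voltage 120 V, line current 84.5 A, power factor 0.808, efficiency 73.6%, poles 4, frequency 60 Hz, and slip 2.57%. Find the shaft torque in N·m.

P_in = V·I·cosφ = 120 × 84.5 × 0.808 = 8193 W
P_out = η·P_in = 0.736 × 8193 = 6030 W
n_s = 120×60/4 = 1800 rpm; n = 1800×(1−0.0257) = 1754 rpm
ω = 2π×1754/60 = 183.7 rad/s
τ = P_out/ω = 6030/183.7 = 32.8 N·m

32.8 N·m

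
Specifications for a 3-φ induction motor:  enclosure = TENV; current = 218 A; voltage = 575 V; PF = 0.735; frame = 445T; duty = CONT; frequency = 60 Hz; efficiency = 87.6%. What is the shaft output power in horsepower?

187 HP

P_in = √3·V·I·cosφ = 1.732 × 575 × 218 × 0.735 = 159573 W
P_out = η·P_in = 0.876 × 159573 = 139786 W
= 139786/746 = 187 HP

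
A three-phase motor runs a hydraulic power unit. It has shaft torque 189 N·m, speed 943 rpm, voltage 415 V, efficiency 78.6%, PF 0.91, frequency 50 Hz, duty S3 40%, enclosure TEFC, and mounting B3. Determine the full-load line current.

36.3 A

ω = 2π×943/60 = 98.75 rad/s; P_out = τω = 189 × 98.75 = 18664 W
P_in = P_out / η = 18664 / 0.786 = 23746 W
I_L = P_in / (√3·V_L·cosφ) = 23746 / (1.732 × 415 × 0.91) = 36.3 A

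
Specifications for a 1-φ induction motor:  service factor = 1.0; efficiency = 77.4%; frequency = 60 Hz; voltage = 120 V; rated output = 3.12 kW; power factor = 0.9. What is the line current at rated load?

P_out = 3.12 kW = 3120 W
P_in = P_out / η = 3120 / 0.774 = 4031 W
I = P_in / (V·cosφ) = 4031 / (120 × 0.9) = 37.3 A

37.3 A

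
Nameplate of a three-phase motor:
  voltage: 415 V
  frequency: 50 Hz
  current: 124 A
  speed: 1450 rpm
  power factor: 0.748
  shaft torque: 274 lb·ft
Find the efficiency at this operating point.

τ = 274 lb·ft × 1.356 = 371.5 N·m
ω = 2π × 1450/60 = 151.8 rad/s; P_out = τω = 371.5 × 151.8 = 56394 W
P_in = √3·V_L·I_L·cosφ = 1.732 × 415 × 124 × 0.748 = 66668 W
η = P_out / P_in = 56394 / 66668 = 0.846 = 84.6%

84.6 %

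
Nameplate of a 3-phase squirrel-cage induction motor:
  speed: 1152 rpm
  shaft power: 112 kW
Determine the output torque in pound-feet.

685 lb·ft

ω = 2π × 1152/60 = 120.6 rad/s
τ = P/ω = 112000/120.6 = 928.7 N·m
In lb·ft: 928.7/1.356 = 685 lb·ft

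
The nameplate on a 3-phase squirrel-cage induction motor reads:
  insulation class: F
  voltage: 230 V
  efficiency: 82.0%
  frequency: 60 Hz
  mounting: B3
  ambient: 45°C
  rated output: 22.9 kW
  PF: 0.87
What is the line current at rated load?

P_out = 22.9 kW = 22900 W
P_in = P_out / η = 22900 / 0.820 = 27927 W
I_L = P_in / (√3·V_L·cosφ) = 27927 / (1.732 × 230 × 0.87) = 80.6 A

80.6 A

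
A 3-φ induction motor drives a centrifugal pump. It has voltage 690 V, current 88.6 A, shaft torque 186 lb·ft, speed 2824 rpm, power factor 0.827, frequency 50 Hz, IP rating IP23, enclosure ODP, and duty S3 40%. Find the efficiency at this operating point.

τ = 186 lb·ft × 1.356 = 252.2 N·m
ω = 2π × 2824/60 = 295.7 rad/s; P_out = τω = 252.2 × 295.7 = 74576 W
P_in = √3·V_L·I_L·cosφ = 1.732 × 690 × 88.6 × 0.827 = 87566 W
η = P_out / P_in = 74576 / 87566 = 0.852 = 85.2%

85.2 %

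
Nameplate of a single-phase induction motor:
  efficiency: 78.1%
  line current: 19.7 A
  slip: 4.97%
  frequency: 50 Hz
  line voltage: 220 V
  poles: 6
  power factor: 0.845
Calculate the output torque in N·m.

P_in = V·I·cosφ = 220 × 19.7 × 0.845 = 3662 W
P_out = η·P_in = 0.781 × 3662 = 2860 W
n_s = 120×50/6 = 1000 rpm; n = 1000×(1−0.0497) = 950 rpm
ω = 2π×950/60 = 99.48 rad/s
τ = P_out/ω = 2860/99.48 = 28.7 N·m

28.7 N·m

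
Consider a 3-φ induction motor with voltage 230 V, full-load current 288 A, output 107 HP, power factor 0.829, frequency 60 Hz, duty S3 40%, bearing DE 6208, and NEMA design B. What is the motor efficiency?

83.9 %

P_out = 107 × 746 = 79822 W
P_in = √3·V_L·I_L·cosφ = 1.732 × 230 × 288 × 0.829 = 95109 W
η = P_out / P_in = 79822 / 95109 = 0.839 = 83.9%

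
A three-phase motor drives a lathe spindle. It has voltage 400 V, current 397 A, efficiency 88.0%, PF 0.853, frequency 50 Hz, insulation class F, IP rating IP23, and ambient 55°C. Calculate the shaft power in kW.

P_in = √3·V·I·cosφ = 1.732 × 400 × 397 × 0.853 = 234610 W
P_out = η·P_in = 0.88 × 234610 = 206457 W

206 kW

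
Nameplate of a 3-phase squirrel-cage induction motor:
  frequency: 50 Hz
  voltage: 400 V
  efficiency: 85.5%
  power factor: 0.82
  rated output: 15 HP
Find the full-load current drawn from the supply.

P_out = 15 × 746 = 11190 W
P_in = P_out / η = 11190 / 0.855 = 13088 W
I_L = P_in / (√3·V_L·cosφ) = 13088 / (1.732 × 400 × 0.82) = 23 A

23 A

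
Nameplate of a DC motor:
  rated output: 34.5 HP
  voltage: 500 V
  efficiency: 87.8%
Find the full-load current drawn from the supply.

58.6 A

P_out = 34.5 × 746 = 25737 W
P_in = P_out / η = 25737 / 0.878 = 29313 W
I = P_in / V = 29313 / 500 = 58.6 A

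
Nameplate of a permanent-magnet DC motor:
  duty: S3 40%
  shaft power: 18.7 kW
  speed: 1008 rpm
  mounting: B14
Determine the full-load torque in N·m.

ω = 2π × 1008/60 = 105.6 rad/s
τ = P/ω = 18700/105.6 = 177 N·m

177 N·m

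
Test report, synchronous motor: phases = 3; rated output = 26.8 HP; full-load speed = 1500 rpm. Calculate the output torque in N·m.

P_out = 26.8 × 746 = 19993 W
ω = 2π × 1500/60 = 157.1 rad/s
τ = P_out/ω = 19993/157.1 = 127 N·m

127 N·m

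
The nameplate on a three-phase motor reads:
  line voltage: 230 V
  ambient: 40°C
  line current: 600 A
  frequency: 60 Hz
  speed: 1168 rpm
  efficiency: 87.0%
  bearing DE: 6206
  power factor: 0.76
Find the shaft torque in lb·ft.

953 lb·ft

P_in = √3·V·I·cosφ = 1.732 × 230 × 600 × 0.76 = 181652 W
P_out = η·P_in = 0.87 × 181652 = 158037 W
n = 1168 rpm
ω = 2π×1168/60 = 122.3 rad/s
τ = P_out/ω = 158037/122.3 = 1292 N·m
In lb·ft: 1292/1.356 = 953 lb·ft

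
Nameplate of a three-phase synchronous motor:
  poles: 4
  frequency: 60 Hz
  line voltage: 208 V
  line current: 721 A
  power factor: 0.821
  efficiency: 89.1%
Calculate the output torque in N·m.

1010 N·m

P_in = √3·V·I·cosφ = 1.732 × 208 × 721 × 0.821 = 213250 W
P_out = η·P_in = 0.891 × 213250 = 190006 W
n = n_s = 120×60/4 = 1800 rpm (synchronous)
ω = 2π×1800/60 = 188.5 rad/s
τ = P_out/ω = 190006/188.5 = 1010 N·m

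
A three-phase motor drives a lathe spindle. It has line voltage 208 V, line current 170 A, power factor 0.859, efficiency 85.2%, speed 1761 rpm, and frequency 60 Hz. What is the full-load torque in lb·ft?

179 lb·ft

P_in = √3·V·I·cosφ = 1.732 × 208 × 170 × 0.859 = 52608 W
P_out = η·P_in = 0.852 × 52608 = 44822 W
n = 1761 rpm
ω = 2π×1761/60 = 184.4 rad/s
τ = P_out/ω = 44822/184.4 = 243.1 N·m
In lb·ft: 243.1/1.356 = 179 lb·ft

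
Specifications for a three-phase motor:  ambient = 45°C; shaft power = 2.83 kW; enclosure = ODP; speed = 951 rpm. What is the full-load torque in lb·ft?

ω = 2π × 951/60 = 99.59 rad/s
τ = P/ω = 2830/99.59 = 28.42 N·m
In lb·ft: 28.42/1.356 = 21 lb·ft

21 lb·ft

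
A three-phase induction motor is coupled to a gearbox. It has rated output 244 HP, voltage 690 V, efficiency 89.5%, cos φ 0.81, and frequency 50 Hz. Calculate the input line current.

P_out = 244 × 746 = 182024 W
P_in = P_out / η = 182024 / 0.895 = 203379 W
I_L = P_in / (√3·V_L·cosφ) = 203379 / (1.732 × 690 × 0.81) = 210 A

210 A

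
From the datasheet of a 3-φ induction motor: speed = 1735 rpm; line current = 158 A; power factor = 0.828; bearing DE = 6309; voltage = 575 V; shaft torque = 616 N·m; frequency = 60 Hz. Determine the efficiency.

ω = 2π × 1735/60 = 181.7 rad/s; P_out = τω = 616 × 181.7 = 111927 W
P_in = √3·V_L·I_L·cosφ = 1.732 × 575 × 158 × 0.828 = 130288 W
η = P_out / P_in = 111927 / 130288 = 0.859 = 85.9%

85.9 %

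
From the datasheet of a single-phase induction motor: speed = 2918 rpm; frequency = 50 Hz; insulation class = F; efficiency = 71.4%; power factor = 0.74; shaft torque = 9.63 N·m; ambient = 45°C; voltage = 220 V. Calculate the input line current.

25.3 A

ω = 2π×2918/60 = 305.6 rad/s; P_out = τω = 9.63 × 305.6 = 2943 W
P_in = P_out / η = 2943 / 0.714 = 4122 W
I = P_in / (V·cosφ) = 4122 / (220 × 0.74) = 25.3 A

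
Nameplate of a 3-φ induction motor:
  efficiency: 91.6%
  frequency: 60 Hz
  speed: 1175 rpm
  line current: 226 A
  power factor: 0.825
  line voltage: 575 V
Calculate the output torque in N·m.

1380 N·m

P_in = √3·V·I·cosφ = 1.732 × 575 × 226 × 0.825 = 185686 W
P_out = η·P_in = 0.916 × 185686 = 170088 W
n = 1175 rpm
ω = 2π×1175/60 = 123 rad/s
τ = P_out/ω = 170088/123 = 1380 N·m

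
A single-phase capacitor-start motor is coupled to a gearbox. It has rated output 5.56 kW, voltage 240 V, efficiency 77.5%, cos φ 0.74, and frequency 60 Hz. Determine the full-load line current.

40.4 A

P_out = 5.56 kW = 5560 W
P_in = P_out / η = 5560 / 0.775 = 7174 W
I = P_in / (V·cosφ) = 7174 / (240 × 0.74) = 40.4 A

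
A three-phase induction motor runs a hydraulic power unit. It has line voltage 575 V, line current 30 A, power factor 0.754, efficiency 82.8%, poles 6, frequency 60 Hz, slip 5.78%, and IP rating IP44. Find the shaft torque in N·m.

158 N·m

P_in = √3·V·I·cosφ = 1.732 × 575 × 30 × 0.754 = 22527 W
P_out = η·P_in = 0.828 × 22527 = 18652 W
n_s = 120×60/6 = 1200 rpm; n = 1200×(1−0.0578) = 1131 rpm
ω = 2π×1131/60 = 118.4 rad/s
τ = P_out/ω = 18652/118.4 = 158 N·m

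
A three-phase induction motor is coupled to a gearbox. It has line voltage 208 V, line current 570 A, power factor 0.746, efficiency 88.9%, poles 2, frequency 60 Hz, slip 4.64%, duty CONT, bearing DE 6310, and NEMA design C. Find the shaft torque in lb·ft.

P_in = √3·V·I·cosφ = 1.732 × 208 × 570 × 0.746 = 153188 W
P_out = η·P_in = 0.889 × 153188 = 136184 W
n_s = 120×60/2 = 3600 rpm; n = 3600×(1−0.0464) = 3433 rpm
ω = 2π×3433/60 = 359.5 rad/s
τ = P_out/ω = 136184/359.5 = 378.8 N·m
In lb·ft: 378.8/1.356 = 279 lb·ft

279 lb·ft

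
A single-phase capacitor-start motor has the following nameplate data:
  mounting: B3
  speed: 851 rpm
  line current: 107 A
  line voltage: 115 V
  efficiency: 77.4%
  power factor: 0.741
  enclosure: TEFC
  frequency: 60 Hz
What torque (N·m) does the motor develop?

79.2 N·m

P_in = V·I·cosφ = 115 × 107 × 0.741 = 9118 W
P_out = η·P_in = 0.774 × 9118 = 7057 W
n = 851 rpm
ω = 2π×851/60 = 89.12 rad/s
τ = P_out/ω = 7057/89.12 = 79.2 N·m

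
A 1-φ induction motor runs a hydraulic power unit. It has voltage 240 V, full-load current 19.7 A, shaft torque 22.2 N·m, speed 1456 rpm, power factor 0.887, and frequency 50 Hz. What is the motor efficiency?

ω = 2π × 1456/60 = 152.5 rad/s; P_out = τω = 22.2 × 152.5 = 3386 W
P_in = V·I·cosφ = 240 × 19.7 × 0.887 = 4194 W
η = P_out / P_in = 3386 / 4194 = 0.807 = 80.7%

80.7 %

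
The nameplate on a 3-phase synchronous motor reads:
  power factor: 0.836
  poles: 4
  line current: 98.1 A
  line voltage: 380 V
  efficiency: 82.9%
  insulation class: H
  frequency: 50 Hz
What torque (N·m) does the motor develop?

P_in = √3·V·I·cosφ = 1.732 × 380 × 98.1 × 0.836 = 53977 W
P_out = η·P_in = 0.829 × 53977 = 44747 W
n = n_s = 120×50/4 = 1500 rpm (synchronous)
ω = 2π×1500/60 = 157.1 rad/s
τ = P_out/ω = 44747/157.1 = 285 N·m

285 N·m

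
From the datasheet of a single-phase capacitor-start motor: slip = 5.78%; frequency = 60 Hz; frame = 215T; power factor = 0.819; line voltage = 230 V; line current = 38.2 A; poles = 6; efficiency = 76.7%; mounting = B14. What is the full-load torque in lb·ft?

34.4 lb·ft

P_in = V·I·cosφ = 230 × 38.2 × 0.819 = 7196 W
P_out = η·P_in = 0.767 × 7196 = 5519 W
n_s = 120×60/6 = 1200 rpm; n = 1200×(1−0.0578) = 1131 rpm
ω = 2π×1131/60 = 118.4 rad/s
τ = P_out/ω = 5519/118.4 = 46.61 N·m
In lb·ft: 46.61/1.356 = 34.4 lb·ft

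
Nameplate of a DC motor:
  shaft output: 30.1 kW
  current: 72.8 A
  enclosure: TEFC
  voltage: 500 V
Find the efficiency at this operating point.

82.7 %

P_out = 30.1 kW = 30100 W
P_in = V·I = 500 × 72.8 = 36400 W
η = P_out / P_in = 30100 / 36400 = 0.827 = 82.7%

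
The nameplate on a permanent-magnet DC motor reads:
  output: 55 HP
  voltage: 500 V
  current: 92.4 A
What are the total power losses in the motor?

5170 W

P_in = V·I = 500×92.4 = 46200 W
P_out = 55×746 = 41030 W
Losses = P_in − P_out = 46200 − 41030 = 5170 W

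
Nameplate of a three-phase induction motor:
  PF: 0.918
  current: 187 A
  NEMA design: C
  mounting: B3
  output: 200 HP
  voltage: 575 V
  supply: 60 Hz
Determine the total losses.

P_in = √3·V·I·cosφ = 1.732×575×187×0.918 = 170962 W
P_out = 200×746 = 149200 W
Losses = P_in − P_out = 170962 − 149200 = 21762 W

21800 W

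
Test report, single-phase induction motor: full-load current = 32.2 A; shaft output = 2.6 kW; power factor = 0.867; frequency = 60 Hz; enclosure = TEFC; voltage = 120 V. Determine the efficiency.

P_out = 2.6 kW = 2600 W
P_in = V·I·cosφ = 120 × 32.2 × 0.867 = 3350 W
η = P_out / P_in = 2600 / 3350 = 0.776 = 77.6%

77.6 %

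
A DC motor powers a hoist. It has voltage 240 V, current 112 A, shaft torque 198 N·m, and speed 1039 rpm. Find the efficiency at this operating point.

80.1 %

ω = 2π × 1039/60 = 108.8 rad/s; P_out = τω = 198 × 108.8 = 21542 W
P_in = V·I = 240 × 112 = 26880 W
η = P_out / P_in = 21542 / 26880 = 0.801 = 80.1%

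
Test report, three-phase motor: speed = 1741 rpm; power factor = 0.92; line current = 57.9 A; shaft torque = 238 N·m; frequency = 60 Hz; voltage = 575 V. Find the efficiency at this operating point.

81.8 %

ω = 2π × 1741/60 = 182.3 rad/s; P_out = τω = 238 × 182.3 = 43387 W
P_in = √3·V_L·I_L·cosφ = 1.732 × 575 × 57.9 × 0.92 = 53050 W
η = P_out / P_in = 43387 / 53050 = 0.818 = 81.8%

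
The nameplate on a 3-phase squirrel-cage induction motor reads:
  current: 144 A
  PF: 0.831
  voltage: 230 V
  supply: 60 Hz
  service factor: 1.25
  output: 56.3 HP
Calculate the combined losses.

P_in = √3·V·I·cosφ = 1.732×230×144×0.831 = 47669 W
P_out = 56.3×746 = 42000 W
Losses = P_in − P_out = 47669 − 42000 = 5669 W

5.67 kW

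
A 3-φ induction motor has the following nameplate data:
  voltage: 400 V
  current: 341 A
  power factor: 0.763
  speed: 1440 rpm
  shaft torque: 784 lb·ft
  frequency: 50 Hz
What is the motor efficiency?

τ = 784 lb·ft × 1.356 = 1063 N·m
ω = 2π × 1440/60 = 150.8 rad/s; P_out = τω = 1063 × 150.8 = 160300 W
P_in = √3·V_L·I_L·cosφ = 1.732 × 400 × 341 × 0.763 = 180255 W
η = P_out / P_in = 160300 / 180255 = 0.889 = 88.9%

88.9 %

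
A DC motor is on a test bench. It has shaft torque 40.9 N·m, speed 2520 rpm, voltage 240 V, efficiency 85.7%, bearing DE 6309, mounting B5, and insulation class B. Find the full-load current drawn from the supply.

52.5 A

ω = 2π×2520/60 = 263.9 rad/s; P_out = τω = 40.9 × 263.9 = 10794 W
P_in = P_out / η = 10794 / 0.857 = 12595 W
I = P_in / V = 12595 / 240 = 52.5 A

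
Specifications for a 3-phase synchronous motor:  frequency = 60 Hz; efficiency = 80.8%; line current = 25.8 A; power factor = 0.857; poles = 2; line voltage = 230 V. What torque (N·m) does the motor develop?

P_in = √3·V·I·cosφ = 1.732 × 230 × 25.8 × 0.857 = 8808 W
P_out = η·P_in = 0.808 × 8808 = 7117 W
n = n_s = 120×60/2 = 3600 rpm (synchronous)
ω = 2π×3600/60 = 377 rad/s
τ = P_out/ω = 7117/377 = 18.9 N·m

18.9 N·m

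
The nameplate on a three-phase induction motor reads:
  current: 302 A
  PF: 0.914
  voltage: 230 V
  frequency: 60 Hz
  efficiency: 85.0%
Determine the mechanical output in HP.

125 HP

P_in = √3·V·I·cosφ = 1.732 × 230 × 302 × 0.914 = 109959 W
P_out = η·P_in = 0.85 × 109959 = 93465 W
= 93465/746 = 125 HP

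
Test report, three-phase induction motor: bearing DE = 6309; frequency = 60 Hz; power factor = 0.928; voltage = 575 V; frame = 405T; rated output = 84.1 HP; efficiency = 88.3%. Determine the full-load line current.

76.9 A

P_out = 84.1 × 746 = 62739 W
P_in = P_out / η = 62739 / 0.883 = 71052 W
I_L = P_in / (√3·V_L·cosφ) = 71052 / (1.732 × 575 × 0.928) = 76.9 A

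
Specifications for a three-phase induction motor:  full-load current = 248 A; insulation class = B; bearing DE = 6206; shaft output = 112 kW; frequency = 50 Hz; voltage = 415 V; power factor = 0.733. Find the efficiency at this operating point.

P_out = 112 kW = 112000 W
P_in = √3·V_L·I_L·cosφ = 1.732 × 415 × 248 × 0.733 = 130663 W
η = P_out / P_in = 112000 / 130663 = 0.857 = 85.7%

85.7 %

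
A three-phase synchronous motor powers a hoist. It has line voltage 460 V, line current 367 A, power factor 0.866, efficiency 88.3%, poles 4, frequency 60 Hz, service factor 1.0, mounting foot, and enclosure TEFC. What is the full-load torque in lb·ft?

P_in = √3·V·I·cosφ = 1.732 × 460 × 367 × 0.866 = 253215 W
P_out = η·P_in = 0.883 × 253215 = 223589 W
n = n_s = 120×60/4 = 1800 rpm (synchronous)
ω = 2π×1800/60 = 188.5 rad/s
τ = P_out/ω = 223589/188.5 = 1186 N·m
In lb·ft: 1186/1.356 = 875 lb·ft

875 lb·ft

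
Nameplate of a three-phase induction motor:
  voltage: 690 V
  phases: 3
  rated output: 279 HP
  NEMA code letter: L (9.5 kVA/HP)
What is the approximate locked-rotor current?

S_LR = 9.5 × 279 = 2650.5 kVA
I_LR = S_LR/(√3·V_L) = 2650500/(1.732×690) = 2220 A

2220 A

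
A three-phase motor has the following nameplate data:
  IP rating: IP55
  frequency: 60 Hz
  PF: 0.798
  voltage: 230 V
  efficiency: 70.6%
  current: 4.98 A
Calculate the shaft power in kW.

P_in = √3·V·I·cosφ = 1.732 × 230 × 4.98 × 0.798 = 1583 W
P_out = η·P_in = 0.706 × 1583 = 1118 W

1.12 kW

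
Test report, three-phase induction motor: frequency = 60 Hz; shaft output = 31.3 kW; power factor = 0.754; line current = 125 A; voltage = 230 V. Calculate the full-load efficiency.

P_out = 31.3 kW = 31300 W
P_in = √3·V_L·I_L·cosφ = 1.732 × 230 × 125 × 0.754 = 37545 W
η = P_out / P_in = 31300 / 37545 = 0.834 = 83.4%

83.4 %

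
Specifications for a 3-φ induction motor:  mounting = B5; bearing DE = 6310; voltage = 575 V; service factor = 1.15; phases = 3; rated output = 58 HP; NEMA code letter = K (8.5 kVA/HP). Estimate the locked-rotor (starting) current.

495 A

S_LR = 8.5 × 58 = 493 kVA
I_LR = S_LR/(√3·V_L) = 493000/(1.732×575) = 495 A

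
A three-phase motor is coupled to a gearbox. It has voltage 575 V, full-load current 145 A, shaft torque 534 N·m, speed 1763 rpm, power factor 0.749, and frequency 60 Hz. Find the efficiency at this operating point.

ω = 2π × 1763/60 = 184.6 rad/s; P_out = τω = 534 × 184.6 = 98576 W
P_in = √3·V_L·I_L·cosφ = 1.732 × 575 × 145 × 0.749 = 108160 W
η = P_out / P_in = 98576 / 108160 = 0.911 = 91.1%

91.1 %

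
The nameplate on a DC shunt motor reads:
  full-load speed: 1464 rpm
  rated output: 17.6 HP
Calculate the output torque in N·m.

P_out = 17.6 × 746 = 13130 W
ω = 2π × 1464/60 = 153.3 rad/s
τ = P_out/ω = 13130/153.3 = 85.6 N·m

85.6 N·m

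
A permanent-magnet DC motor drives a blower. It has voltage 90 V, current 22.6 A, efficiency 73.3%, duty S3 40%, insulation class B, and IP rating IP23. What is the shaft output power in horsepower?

P_in = V·I = 90 × 22.6 = 2034 W
P_out = η·P_in = 0.733 × 2034 = 1491 W
= 1491/746 = 2 HP

2 HP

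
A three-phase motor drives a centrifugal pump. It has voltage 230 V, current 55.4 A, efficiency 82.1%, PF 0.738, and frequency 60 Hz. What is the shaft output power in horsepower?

P_in = √3·V·I·cosφ = 1.732 × 230 × 55.4 × 0.738 = 16287 W
P_out = η·P_in = 0.821 × 16287 = 13372 W
= 13372/746 = 17.9 HP

17.9 HP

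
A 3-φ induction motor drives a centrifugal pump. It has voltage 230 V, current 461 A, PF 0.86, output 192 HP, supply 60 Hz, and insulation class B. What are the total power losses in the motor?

P_in = √3·V·I·cosφ = 1.732×230×461×0.86 = 157934 W
P_out = 192×746 = 143232 W
Losses = P_in − P_out = 157934 − 143232 = 14702 W

14700 W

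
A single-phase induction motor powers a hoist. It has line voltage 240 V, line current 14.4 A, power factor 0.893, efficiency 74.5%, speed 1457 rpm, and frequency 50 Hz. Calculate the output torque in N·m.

15.1 N·m

P_in = V·I·cosφ = 240 × 14.4 × 0.893 = 3086 W
P_out = η·P_in = 0.745 × 3086 = 2299 W
n = 1457 rpm
ω = 2π×1457/60 = 152.6 rad/s
τ = P_out/ω = 2299/152.6 = 15.1 N·m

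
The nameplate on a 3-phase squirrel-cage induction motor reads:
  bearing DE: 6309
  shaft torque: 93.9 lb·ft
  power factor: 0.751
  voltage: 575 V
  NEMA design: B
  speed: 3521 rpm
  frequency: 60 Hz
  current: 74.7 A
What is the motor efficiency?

84.0 %

τ = 93.9 lb·ft × 1.356 = 127.3 N·m
ω = 2π × 3521/60 = 368.7 rad/s; P_out = τω = 127.3 × 368.7 = 46936 W
P_in = √3·V_L·I_L·cosφ = 1.732 × 575 × 74.7 × 0.751 = 55870 W
η = P_out / P_in = 46936 / 55870 = 0.840 = 84.0%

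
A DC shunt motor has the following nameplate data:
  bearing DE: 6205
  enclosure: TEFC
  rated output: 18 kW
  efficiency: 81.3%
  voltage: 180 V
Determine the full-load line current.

P_out = 18 kW = 18000 W
P_in = P_out / η = 18000 / 0.813 = 22140 W
I = P_in / V = 22140 / 180 = 123 A

123 A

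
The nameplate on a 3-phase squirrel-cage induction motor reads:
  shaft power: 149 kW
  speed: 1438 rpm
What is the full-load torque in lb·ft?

ω = 2π × 1438/60 = 150.6 rad/s
τ = P/ω = 149000/150.6 = 989.4 N·m
In lb·ft: 989.4/1.356 = 730 lb·ft

730 lb·ft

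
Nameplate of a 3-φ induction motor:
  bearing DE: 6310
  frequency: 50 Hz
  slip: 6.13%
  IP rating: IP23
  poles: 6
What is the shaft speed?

939 rpm

n_s = 120f/p = 120×50/6 = 1000 rpm
n = n_s(1 − s) = 1000 × (1 − 0.0613) = 939 rpm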